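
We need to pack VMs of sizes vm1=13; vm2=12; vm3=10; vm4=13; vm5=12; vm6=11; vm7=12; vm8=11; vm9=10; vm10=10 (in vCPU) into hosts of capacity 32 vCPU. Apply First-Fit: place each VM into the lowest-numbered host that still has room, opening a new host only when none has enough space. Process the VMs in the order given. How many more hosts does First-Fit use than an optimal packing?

1

First-Fit: [13,12] [10,13] [12,11] [12,11] [10,10] → 5 hosts.
Total size 114 vCPU; any packing needs at least ⌈114/32⌉ = 4 hosts.
An optimal packing achieves that bound: [13,13] [12,12] [12,10,10] [11,11,10] → 4 hosts.
Excess: 5 − 4 = 1.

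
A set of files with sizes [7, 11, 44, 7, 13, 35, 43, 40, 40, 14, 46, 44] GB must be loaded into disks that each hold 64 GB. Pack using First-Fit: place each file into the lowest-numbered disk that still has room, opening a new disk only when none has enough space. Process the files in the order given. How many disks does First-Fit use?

7 disks

7 GB → disk 1 (remaining 57 GB)
11 GB → disk 1 (remaining 46 GB)
44 GB → disk 1 (remaining 2 GB)
7 GB → disk 2 (remaining 57 GB)
13 GB → disk 2 (remaining 44 GB)
35 GB → disk 2 (remaining 9 GB)
43 GB → disk 3 (remaining 21 GB)
40 GB → disk 4 (remaining 24 GB)
40 GB → disk 5 (remaining 24 GB)
14 GB → disk 3 (remaining 7 GB)
46 GB → disk 6 (remaining 18 GB)
44 GB → disk 7 (remaining 20 GB)
Final disks: [7,11,44] [7,13,35] [43,14] [40] [40] [46] [44].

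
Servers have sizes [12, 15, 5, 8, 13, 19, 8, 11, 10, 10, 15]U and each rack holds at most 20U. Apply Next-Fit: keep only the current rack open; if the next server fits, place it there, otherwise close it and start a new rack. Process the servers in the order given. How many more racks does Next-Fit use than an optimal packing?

1

Next-Fit: [12] [15,5] [8] [13] [19] [8,11] [10,10] [15] → 8 racks.
Total size 126U; any packing needs at least ⌈126/20⌉ = 7 racks.
An optimal packing achieves that bound: [19] [15,5] [15] [13] [12,8] [11,8] [10,10] → 7 racks.
Excess: 8 − 7 = 1.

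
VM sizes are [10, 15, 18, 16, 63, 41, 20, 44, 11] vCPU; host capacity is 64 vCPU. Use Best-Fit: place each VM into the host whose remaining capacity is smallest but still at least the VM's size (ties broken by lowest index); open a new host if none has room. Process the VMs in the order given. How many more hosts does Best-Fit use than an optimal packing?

Best-Fit: [10,15,18,16] [63] [41,20] [44,11] → 4 hosts.
Total size 238 vCPU; any packing needs at least ⌈238/64⌉ = 4 hosts.
So 4 is already optimal.

0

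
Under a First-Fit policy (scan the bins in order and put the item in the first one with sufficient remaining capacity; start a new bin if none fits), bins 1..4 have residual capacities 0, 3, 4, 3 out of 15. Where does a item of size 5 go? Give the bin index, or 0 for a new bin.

No bin has ≥ 5 free, so a new bin is opened.

0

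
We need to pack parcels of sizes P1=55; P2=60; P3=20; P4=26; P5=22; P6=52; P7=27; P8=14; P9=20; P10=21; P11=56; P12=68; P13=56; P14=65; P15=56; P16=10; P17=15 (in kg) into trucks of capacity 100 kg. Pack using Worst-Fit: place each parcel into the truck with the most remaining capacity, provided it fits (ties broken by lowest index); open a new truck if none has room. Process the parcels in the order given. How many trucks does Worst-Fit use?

8

P1 (55 kg) → truck 1 (remaining 45 kg)
P2 (60 kg) → truck 2 (remaining 40 kg)
P3 (20 kg) → truck 1 (remaining 25 kg)
P4 (26 kg) → truck 2 (remaining 14 kg)
P5 (22 kg) → truck 1 (remaining 3 kg)
P6 (52 kg) → truck 3 (remaining 48 kg)
P7 (27 kg) → truck 3 (remaining 21 kg)
P8 (14 kg) → truck 3 (remaining 7 kg)
P9 (20 kg) → truck 4 (remaining 80 kg)
P10 (21 kg) → truck 4 (remaining 59 kg)
P11 (56 kg) → truck 4 (remaining 3 kg)
P12 (68 kg) → truck 5 (remaining 32 kg)
P13 (56 kg) → truck 6 (remaining 44 kg)
P14 (65 kg) → truck 7 (remaining 35 kg)
P15 (56 kg) → truck 8 (remaining 44 kg)
P16 (10 kg) → truck 6 (remaining 34 kg)
P17 (15 kg) → truck 8 (remaining 29 kg)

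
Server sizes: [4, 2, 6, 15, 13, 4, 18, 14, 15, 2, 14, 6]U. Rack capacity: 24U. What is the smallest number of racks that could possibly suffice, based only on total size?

5

Total size = 4 + 2 + 6 + 15 + 13 + 4 + 18 + 14 + 15 + 2 + 14 + 6 = 113U.
⌈113 / 24⌉ = 5.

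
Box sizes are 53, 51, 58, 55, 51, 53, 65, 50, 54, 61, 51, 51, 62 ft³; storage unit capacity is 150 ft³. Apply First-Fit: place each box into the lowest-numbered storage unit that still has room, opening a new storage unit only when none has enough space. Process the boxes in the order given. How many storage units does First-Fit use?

53 ft³ → storage unit 1 (remaining 97 ft³)
51 ft³ → storage unit 1 (remaining 46 ft³)
58 ft³ → storage unit 2 (remaining 92 ft³)
55 ft³ → storage unit 2 (remaining 37 ft³)
51 ft³ → storage unit 3 (remaining 99 ft³)
53 ft³ → storage unit 3 (remaining 46 ft³)
65 ft³ → storage unit 4 (remaining 85 ft³)
50 ft³ → storage unit 4 (remaining 35 ft³)
54 ft³ → storage unit 5 (remaining 96 ft³)
61 ft³ → storage unit 5 (remaining 35 ft³)
51 ft³ → storage unit 6 (remaining 99 ft³)
51 ft³ → storage unit 6 (remaining 48 ft³)
62 ft³ → storage unit 7 (remaining 88 ft³)
Final storage units: [53,51] [58,55] [51,53] [65,50] [54,61] [51,51] [62].

7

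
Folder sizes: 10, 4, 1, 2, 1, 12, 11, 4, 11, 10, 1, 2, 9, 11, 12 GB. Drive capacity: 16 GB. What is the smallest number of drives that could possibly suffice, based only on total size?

7

Total size = 10 + 4 + 1 + 2 + 1 + 12 + 11 + 4 + 11 + 10 + 1 + 2 + 9 + 11 + 12 = 101 GB.
⌈101 / 16⌉ = 7.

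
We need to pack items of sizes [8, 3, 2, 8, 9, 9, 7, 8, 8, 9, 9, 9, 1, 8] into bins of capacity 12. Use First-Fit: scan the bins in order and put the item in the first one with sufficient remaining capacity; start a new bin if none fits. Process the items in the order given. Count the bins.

11 bins

Put 8 in bin 1; 4 remain.
Put 3 in bin 1; 1 remain.
Put 2 in bin 2; 10 remain.
Put 8 in bin 2; 2 remain.
Put 9 in bin 3; 3 remain.
Put 9 in bin 4; 3 remain.
Put 7 in bin 5; 5 remain.
Put 8 in bin 6; 4 remain.
Put 8 in bin 7; 4 remain.
Put 9 in bin 8; 3 remain.
Put 9 in bin 9; 3 remain.
Put 9 in bin 10; 3 remain.
Put 1 in bin 1; 0 remain.
Put 8 in bin 11; 4 remain.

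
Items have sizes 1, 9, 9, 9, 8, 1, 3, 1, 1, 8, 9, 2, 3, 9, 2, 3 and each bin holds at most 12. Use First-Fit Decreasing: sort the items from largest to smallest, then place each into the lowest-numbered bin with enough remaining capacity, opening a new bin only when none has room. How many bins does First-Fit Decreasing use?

Sorted descending: 9, 9, 9, 9, 9, 8, 8, 3, 3, 3, 2, 2, 1, 1, 1, 1.
bin 1: place 9, 3 left
bin 2: place 9, 3 left
bin 3: place 9, 3 left
bin 4: place 9, 3 left
bin 5: place 9, 3 left
bin 6: place 8, 4 left
bin 7: place 8, 4 left
bin 1: place 3, 0 left
bin 2: place 3, 0 left
bin 3: place 3, 0 left
bin 4: place 2, 1 left
bin 5: place 2, 1 left
bin 4: place 1, 0 left
bin 5: place 1, 0 left
bin 6: place 1, 3 left
bin 6: place 1, 2 left

7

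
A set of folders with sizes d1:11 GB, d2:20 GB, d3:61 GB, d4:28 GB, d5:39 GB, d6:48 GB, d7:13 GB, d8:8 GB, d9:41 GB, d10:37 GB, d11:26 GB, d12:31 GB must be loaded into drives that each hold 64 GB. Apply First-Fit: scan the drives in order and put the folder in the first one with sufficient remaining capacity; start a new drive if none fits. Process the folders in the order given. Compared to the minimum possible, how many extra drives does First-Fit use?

First-Fit: [11,20,28] [61] [39,13,8] [48] [41] [37,26] [31] → 7 drives.
Total size 363 GB; any packing needs at least ⌈363/64⌉ = 6 drives.
An optimal packing achieves that bound: [61] [48,13] [41,20] [39,11,8] [37,26] [31,28] → 6 drives.
Excess: 7 − 6 = 1.

1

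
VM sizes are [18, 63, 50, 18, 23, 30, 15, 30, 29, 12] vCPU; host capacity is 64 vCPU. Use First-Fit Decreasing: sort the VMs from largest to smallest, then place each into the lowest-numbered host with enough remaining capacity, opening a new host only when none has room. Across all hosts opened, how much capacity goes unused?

32

Sorted descending: 63, 50, 30, 30, 29, 23, 18, 18, 15, 12.
Put 63 vCPU in host 1; 1 vCPU remain.
Put 50 vCPU in host 2; 14 vCPU remain.
Put 30 vCPU in host 3; 34 vCPU remain.
Put 30 vCPU in host 3; 4 vCPU remain.
Put 29 vCPU in host 4; 35 vCPU remain.
Put 23 vCPU in host 4; 12 vCPU remain.
Put 18 vCPU in host 5; 46 vCPU remain.
Put 18 vCPU in host 5; 28 vCPU remain.
Put 15 vCPU in host 5; 13 vCPU remain.
Put 12 vCPU in host 2; 2 vCPU remain.
5 hosts × 64 vCPU = 320 vCPU; used 288 vCPU; unused 32 vCPU.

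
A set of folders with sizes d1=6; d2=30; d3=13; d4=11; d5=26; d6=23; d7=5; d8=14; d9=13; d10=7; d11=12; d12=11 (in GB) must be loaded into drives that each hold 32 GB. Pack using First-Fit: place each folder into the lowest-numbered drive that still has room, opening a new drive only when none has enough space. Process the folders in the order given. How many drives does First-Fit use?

6

Put d1 (6 GB) in drive 1; 26 GB remain.
Put d2 (30 GB) in drive 2; 2 GB remain.
Put d3 (13 GB) in drive 1; 13 GB remain.
Put d4 (11 GB) in drive 1; 2 GB remain.
Put d5 (26 GB) in drive 3; 6 GB remain.
Put d6 (23 GB) in drive 4; 9 GB remain.
Put d7 (5 GB) in drive 3; 1 GB remain.
Put d8 (14 GB) in drive 5; 18 GB remain.
Put d9 (13 GB) in drive 5; 5 GB remain.
Put d10 (7 GB) in drive 4; 2 GB remain.
Put d11 (12 GB) in drive 6; 20 GB remain.
Put d12 (11 GB) in drive 6; 9 GB remain.
Final drives: [6,13,11] [30] [26,5] [23,7] [14,13] [12,11].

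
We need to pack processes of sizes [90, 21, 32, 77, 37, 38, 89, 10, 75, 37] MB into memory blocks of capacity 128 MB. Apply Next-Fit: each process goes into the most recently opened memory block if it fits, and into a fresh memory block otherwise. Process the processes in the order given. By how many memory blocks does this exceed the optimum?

1

Next-Fit: [90,21] [32,77] [37,38] [89,10] [75,37] → 5 memory blocks.
Total size 506 MB; any packing needs at least ⌈506/128⌉ = 4 memory blocks.
An optimal packing achieves that bound: [90,38] [89,37] [77,37,10] [75,32,21] → 4 memory blocks.
Excess: 5 − 4 = 1.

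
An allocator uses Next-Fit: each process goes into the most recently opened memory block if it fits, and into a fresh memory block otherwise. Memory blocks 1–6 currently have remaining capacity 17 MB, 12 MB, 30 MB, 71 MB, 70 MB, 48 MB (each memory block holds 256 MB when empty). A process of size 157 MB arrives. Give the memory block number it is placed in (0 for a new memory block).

Next-Fit only looks at memory block 6, which has 48 MB free.
157 MB does not fit, so a new memory block is opened.

0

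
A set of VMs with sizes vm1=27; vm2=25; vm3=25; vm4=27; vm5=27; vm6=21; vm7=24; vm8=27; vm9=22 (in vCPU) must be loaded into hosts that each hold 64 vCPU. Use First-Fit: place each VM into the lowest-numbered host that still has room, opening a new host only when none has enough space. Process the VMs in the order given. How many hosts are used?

host 1: place vm1 (27 vCPU), 37 vCPU left
host 1: place vm2 (25 vCPU), 12 vCPU left
host 2: place vm3 (25 vCPU), 39 vCPU left
host 2: place vm4 (27 vCPU), 12 vCPU left
host 3: place vm5 (27 vCPU), 37 vCPU left
host 3: place vm6 (21 vCPU), 16 vCPU left
host 4: place vm7 (24 vCPU), 40 vCPU left
host 4: place vm8 (27 vCPU), 13 vCPU left
host 5: place vm9 (22 vCPU), 42 vCPU left
Final hosts: [27,25] [25,27] [27,21] [24,27] [22].

5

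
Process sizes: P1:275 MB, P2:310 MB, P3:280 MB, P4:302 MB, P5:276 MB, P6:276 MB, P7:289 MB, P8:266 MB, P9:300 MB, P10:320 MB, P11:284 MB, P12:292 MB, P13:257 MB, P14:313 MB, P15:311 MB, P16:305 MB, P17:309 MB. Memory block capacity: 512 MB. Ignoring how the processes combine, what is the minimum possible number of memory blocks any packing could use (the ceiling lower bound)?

10

Total size = 275 + 310 + 280 + 302 + 276 + 276 + 289 + 266 + 300 + 320 + 284 + 292 + 257 + 313 + 311 + 305 + 309 = 4965 MB.
⌈4965 / 512⌉ = 10.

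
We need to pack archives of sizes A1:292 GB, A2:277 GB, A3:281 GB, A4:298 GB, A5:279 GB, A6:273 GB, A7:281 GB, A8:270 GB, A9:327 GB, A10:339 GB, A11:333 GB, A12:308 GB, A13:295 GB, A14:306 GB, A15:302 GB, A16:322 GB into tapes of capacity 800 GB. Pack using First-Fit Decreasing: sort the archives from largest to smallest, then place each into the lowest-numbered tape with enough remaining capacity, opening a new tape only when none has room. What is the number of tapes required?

8 tapes

Sorted descending: 339, 333, 327, 322, 308, 306, 302, 298, 295, 292, 281, 281, 279, 277, 273, 270.
339 GB → tape 1 (remaining 461 GB)
333 GB → tape 1 (remaining 128 GB)
327 GB → tape 2 (remaining 473 GB)
322 GB → tape 2 (remaining 151 GB)
308 GB → tape 3 (remaining 492 GB)
306 GB → tape 3 (remaining 186 GB)
302 GB → tape 4 (remaining 498 GB)
298 GB → tape 4 (remaining 200 GB)
295 GB → tape 5 (remaining 505 GB)
292 GB → tape 5 (remaining 213 GB)
281 GB → tape 6 (remaining 519 GB)
281 GB → tape 6 (remaining 238 GB)
279 GB → tape 7 (remaining 521 GB)
277 GB → tape 7 (remaining 244 GB)
273 GB → tape 8 (remaining 527 GB)
270 GB → tape 8 (remaining 257 GB)
Final tapes: [339,333] [327,322] [308,306] [302,298] [295,292] [281,281] [279,277] [273,270].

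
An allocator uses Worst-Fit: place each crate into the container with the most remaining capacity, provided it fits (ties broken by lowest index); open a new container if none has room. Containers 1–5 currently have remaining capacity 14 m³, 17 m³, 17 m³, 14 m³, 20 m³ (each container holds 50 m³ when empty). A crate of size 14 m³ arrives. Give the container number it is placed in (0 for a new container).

Containers with room: container 1 (14 m³), container 2 (17 m³), container 3 (17 m³), container 4 (14 m³), container 5 (20 m³).
Most room is container 5 with 20 m³ free.

5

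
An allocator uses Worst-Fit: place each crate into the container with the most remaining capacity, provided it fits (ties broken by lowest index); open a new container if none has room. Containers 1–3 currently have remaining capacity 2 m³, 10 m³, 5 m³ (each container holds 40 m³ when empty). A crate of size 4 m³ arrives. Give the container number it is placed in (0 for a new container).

Containers with room: container 2 (10 m³), container 3 (5 m³).
Most room is container 2 with 10 m³ free.

2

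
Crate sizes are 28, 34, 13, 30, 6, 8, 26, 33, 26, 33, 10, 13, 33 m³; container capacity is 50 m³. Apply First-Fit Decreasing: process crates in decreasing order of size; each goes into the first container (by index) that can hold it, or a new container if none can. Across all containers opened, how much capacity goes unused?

107

Sorted descending: 34, 33, 33, 33, 30, 28, 26, 26, 13, 13, 10, 8, 6.
container 1: place 34 m³, 16 m³ left
container 2: place 33 m³, 17 m³ left
container 3: place 33 m³, 17 m³ left
container 4: place 33 m³, 17 m³ left
container 5: place 30 m³, 20 m³ left
container 6: place 28 m³, 22 m³ left
container 7: place 26 m³, 24 m³ left
container 8: place 26 m³, 24 m³ left
container 1: place 13 m³, 3 m³ left
container 2: place 13 m³, 4 m³ left
container 3: place 10 m³, 7 m³ left
container 4: place 8 m³, 9 m³ left
container 3: place 6 m³, 1 m³ left
8 containers × 50 m³ = 400 m³; used 293 m³; unused 107 m³.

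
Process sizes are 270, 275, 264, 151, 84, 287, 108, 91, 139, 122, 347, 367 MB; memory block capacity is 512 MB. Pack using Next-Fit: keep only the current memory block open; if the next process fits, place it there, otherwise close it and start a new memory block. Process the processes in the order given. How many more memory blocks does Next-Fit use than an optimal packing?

Next-Fit: [270] [275] [264,151,84] [287,108,91] [139,122] [347] [367] → 7 memory blocks.
6 processes exceed 256 MB (half the capacity), and no two of those can share a memory block, so at least 6 memory blocks are needed.
An optimal packing achieves that bound: [367,139] [347,151] [287,122,91] [275,108,84] [270] [264] → 6 memory blocks.
Excess: 7 − 6 = 1.

1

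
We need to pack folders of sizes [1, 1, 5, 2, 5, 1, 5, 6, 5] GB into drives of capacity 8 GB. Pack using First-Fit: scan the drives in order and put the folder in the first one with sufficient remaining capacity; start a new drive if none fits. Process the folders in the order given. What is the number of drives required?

5 drives

1 GB → drive 1 (remaining 7 GB)
1 GB → drive 1 (remaining 6 GB)
5 GB → drive 1 (remaining 1 GB)
2 GB → drive 2 (remaining 6 GB)
5 GB → drive 2 (remaining 1 GB)
1 GB → drive 1 (remaining 0 GB)
5 GB → drive 3 (remaining 3 GB)
6 GB → drive 4 (remaining 2 GB)
5 GB → drive 5 (remaining 3 GB)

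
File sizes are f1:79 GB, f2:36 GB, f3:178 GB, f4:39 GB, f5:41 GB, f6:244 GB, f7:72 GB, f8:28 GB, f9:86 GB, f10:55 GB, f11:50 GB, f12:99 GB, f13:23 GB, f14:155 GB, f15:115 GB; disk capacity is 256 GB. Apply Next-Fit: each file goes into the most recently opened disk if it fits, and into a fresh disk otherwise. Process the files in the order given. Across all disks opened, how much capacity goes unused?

Put f1 (79 GB) in disk 1; 177 GB remain.
Put f2 (36 GB) in disk 1; 141 GB remain.
Put f3 (178 GB) in disk 2; 78 GB remain.
Put f4 (39 GB) in disk 2; 39 GB remain.
Put f5 (41 GB) in disk 3; 215 GB remain.
Put f6 (244 GB) in disk 4; 12 GB remain.
Put f7 (72 GB) in disk 5; 184 GB remain.
Put f8 (28 GB) in disk 5; 156 GB remain.
Put f9 (86 GB) in disk 5; 70 GB remain.
Put f10 (55 GB) in disk 5; 15 GB remain.
Put f11 (50 GB) in disk 6; 206 GB remain.
Put f12 (99 GB) in disk 6; 107 GB remain.
Put f13 (23 GB) in disk 6; 84 GB remain.
Put f14 (155 GB) in disk 7; 101 GB remain.
Put f15 (115 GB) in disk 8; 141 GB remain.
8 disks × 256 GB = 2048 GB; used 1300 GB; unused 748 GB.

748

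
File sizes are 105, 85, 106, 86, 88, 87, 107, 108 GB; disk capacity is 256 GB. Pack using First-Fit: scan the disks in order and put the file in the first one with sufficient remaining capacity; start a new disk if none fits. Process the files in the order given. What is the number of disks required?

4

Put 105 GB in disk 1; 151 GB remain.
Put 85 GB in disk 1; 66 GB remain.
Put 106 GB in disk 2; 150 GB remain.
Put 86 GB in disk 2; 64 GB remain.
Put 88 GB in disk 3; 168 GB remain.
Put 87 GB in disk 3; 81 GB remain.
Put 107 GB in disk 4; 149 GB remain.
Put 108 GB in disk 4; 41 GB remain.
Final disks: [105,85] [106,86] [88,87] [107,108].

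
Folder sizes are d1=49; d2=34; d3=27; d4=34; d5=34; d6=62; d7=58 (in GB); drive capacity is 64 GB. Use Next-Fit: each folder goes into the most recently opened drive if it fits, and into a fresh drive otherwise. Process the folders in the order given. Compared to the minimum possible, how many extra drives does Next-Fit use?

Next-Fit: [49] [34,27] [34] [34] [62] [58] → 6 drives.
6 folders exceed 32 GB (half the capacity), and no two of those can share a drive, so at least 6 drives are needed.
So 6 is already optimal.

0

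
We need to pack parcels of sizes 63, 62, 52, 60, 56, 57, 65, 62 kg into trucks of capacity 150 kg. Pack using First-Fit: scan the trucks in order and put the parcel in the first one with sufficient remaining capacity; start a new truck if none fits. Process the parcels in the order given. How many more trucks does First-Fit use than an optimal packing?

0

First-Fit: [63,62] [52,60] [56,57] [65,62] → 4 trucks.
Total size 477 kg; any packing needs at least ⌈477/150⌉ = 4 trucks.
So 4 is already optimal.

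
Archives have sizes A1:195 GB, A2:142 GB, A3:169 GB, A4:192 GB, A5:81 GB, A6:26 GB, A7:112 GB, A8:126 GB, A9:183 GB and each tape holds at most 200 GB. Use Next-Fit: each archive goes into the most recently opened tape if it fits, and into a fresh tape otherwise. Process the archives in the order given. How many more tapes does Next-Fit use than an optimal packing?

Next-Fit: [195] [142] [169] [192] [81,26] [112] [126] [183] → 8 tapes.
Total size 1226 GB; any packing needs at least ⌈1226/200⌉ = 7 tapes.
An optimal packing achieves that bound: [195] [192] [183] [169,26] [142] [126] [112,81] → 7 tapes.
Excess: 8 − 7 = 1.

1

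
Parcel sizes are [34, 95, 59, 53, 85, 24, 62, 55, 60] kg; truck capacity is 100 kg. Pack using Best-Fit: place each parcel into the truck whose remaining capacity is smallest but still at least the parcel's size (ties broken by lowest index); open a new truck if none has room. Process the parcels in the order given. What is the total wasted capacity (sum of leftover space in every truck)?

Put 34 kg in truck 1; 66 kg remain.
Put 95 kg in truck 2; 5 kg remain.
Put 59 kg in truck 1; 7 kg remain.
Put 53 kg in truck 3; 47 kg remain.
Put 85 kg in truck 4; 15 kg remain.
Put 24 kg in truck 3; 23 kg remain.
Put 62 kg in truck 5; 38 kg remain.
Put 55 kg in truck 6; 45 kg remain.
Put 60 kg in truck 7; 40 kg remain.
7 trucks × 100 kg = 700 kg; used 527 kg; unused 173 kg.

173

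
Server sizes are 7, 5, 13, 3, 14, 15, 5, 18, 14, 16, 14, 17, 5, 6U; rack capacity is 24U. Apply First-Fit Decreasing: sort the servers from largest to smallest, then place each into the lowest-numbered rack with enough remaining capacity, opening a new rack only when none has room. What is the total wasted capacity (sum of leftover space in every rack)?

Sorted descending: 18, 17, 16, 15, 14, 14, 14, 13, 7, 6, 5, 5, 5, 3.
Put 18U in rack 1; 6U remain.
Put 17U in rack 2; 7U remain.
Put 16U in rack 3; 8U remain.
Put 15U in rack 4; 9U remain.
Put 14U in rack 5; 10U remain.
Put 14U in rack 6; 10U remain.
Put 14U in rack 7; 10U remain.
Put 13U in rack 8; 11U remain.
Put 7U in rack 2; 0U remain.
Put 6U in rack 1; 0U remain.
Put 5U in rack 3; 3U remain.
Put 5U in rack 4; 4U remain.
Put 5U in rack 5; 5U remain.
Put 3U in rack 3; 0U remain.
8 racks × 24U = 192U; used 152U; unused 40U.

40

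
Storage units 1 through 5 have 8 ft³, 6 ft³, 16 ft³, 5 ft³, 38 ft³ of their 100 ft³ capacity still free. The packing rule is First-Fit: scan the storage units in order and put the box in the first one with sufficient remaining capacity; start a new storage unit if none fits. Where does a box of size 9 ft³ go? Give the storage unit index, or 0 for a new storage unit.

3

Storage units with room: storage unit 3 (16 ft³), storage unit 5 (38 ft³).
The first with room is storage unit 3.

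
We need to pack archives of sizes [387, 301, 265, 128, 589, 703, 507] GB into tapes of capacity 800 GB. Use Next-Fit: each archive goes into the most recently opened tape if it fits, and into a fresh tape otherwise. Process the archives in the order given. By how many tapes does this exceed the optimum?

Next-Fit: [387,301] [265,128] [589] [703] [507] → 5 tapes.
Total size 2880 GB; any packing needs at least ⌈2880/800⌉ = 4 tapes.
An optimal packing achieves that bound: [703] [589,128] [507,265] [387,301] → 4 tapes.
Excess: 5 − 4 = 1.

1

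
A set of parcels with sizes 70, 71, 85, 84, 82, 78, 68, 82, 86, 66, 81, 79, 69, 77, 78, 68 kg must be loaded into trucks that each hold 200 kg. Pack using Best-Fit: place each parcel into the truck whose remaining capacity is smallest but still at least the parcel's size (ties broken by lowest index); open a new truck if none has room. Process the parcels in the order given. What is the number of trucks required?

Put 70 kg in truck 1; 130 kg remain.
Put 71 kg in truck 1; 59 kg remain.
Put 85 kg in truck 2; 115 kg remain.
Put 84 kg in truck 2; 31 kg remain.
Put 82 kg in truck 3; 118 kg remain.
Put 78 kg in truck 3; 40 kg remain.
Put 68 kg in truck 4; 132 kg remain.
Put 82 kg in truck 4; 50 kg remain.
Put 86 kg in truck 5; 114 kg remain.
Put 66 kg in truck 5; 48 kg remain.
Put 81 kg in truck 6; 119 kg remain.
Put 79 kg in truck 6; 40 kg remain.
Put 69 kg in truck 7; 131 kg remain.
Put 77 kg in truck 7; 54 kg remain.
Put 78 kg in truck 8; 122 kg remain.
Put 68 kg in truck 8; 54 kg remain.

8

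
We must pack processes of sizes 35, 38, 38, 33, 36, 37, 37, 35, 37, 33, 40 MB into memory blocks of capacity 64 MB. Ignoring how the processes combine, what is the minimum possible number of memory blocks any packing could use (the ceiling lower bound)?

7 memory blocks

Total size = 35 + 38 + 38 + 33 + 36 + 37 + 37 + 35 + 37 + 33 + 40 = 399 MB.
⌈399 / 64⌉ = 7.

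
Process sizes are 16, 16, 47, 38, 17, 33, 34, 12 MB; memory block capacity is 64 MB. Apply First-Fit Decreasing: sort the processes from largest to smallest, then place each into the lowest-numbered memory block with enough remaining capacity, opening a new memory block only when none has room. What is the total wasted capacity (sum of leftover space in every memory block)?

43

Sorted descending: 47, 38, 34, 33, 17, 16, 16, 12.
Put 47 MB in memory block 1; 17 MB remain.
Put 38 MB in memory block 2; 26 MB remain.
Put 34 MB in memory block 3; 30 MB remain.
Put 33 MB in memory block 4; 31 MB remain.
Put 17 MB in memory block 1; 0 MB remain.
Put 16 MB in memory block 2; 10 MB remain.
Put 16 MB in memory block 3; 14 MB remain.
Put 12 MB in memory block 3; 2 MB remain.
4 memory blocks × 64 MB = 256 MB; used 213 MB; unused 43 MB.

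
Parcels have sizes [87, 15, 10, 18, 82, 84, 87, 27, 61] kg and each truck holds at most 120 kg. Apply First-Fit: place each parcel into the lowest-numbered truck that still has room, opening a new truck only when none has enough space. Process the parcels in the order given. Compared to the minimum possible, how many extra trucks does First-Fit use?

0

First-Fit: [87,15,10] [18,82] [84,27] [87] [61] → 5 trucks.
5 parcels exceed 60 kg (half the capacity), and no two of those can share a truck, so at least 5 trucks are needed.
So 5 is already optimal.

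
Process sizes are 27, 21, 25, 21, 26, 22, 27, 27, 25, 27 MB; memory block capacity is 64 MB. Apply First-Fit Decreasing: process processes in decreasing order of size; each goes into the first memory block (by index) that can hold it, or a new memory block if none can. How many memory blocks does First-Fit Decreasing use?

Sorted descending: 27, 27, 27, 27, 26, 25, 25, 22, 21, 21.
Put 27 MB in memory block 1; 37 MB remain.
Put 27 MB in memory block 1; 10 MB remain.
Put 27 MB in memory block 2; 37 MB remain.
Put 27 MB in memory block 2; 10 MB remain.
Put 26 MB in memory block 3; 38 MB remain.
Put 25 MB in memory block 3; 13 MB remain.
Put 25 MB in memory block 4; 39 MB remain.
Put 22 MB in memory block 4; 17 MB remain.
Put 21 MB in memory block 5; 43 MB remain.
Put 21 MB in memory block 5; 22 MB remain.
Final memory blocks: [27,27] [27,27] [26,25] [25,22] [21,21].

5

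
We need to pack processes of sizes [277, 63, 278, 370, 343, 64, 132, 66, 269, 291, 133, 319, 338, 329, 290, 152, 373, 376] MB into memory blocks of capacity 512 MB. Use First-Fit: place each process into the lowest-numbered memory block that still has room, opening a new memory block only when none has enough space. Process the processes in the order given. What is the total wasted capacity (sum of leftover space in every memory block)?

277 MB → memory block 1 (remaining 235 MB)
63 MB → memory block 1 (remaining 172 MB)
278 MB → memory block 2 (remaining 234 MB)
370 MB → memory block 3 (remaining 142 MB)
343 MB → memory block 4 (remaining 169 MB)
64 MB → memory block 1 (remaining 108 MB)
132 MB → memory block 2 (remaining 102 MB)
66 MB → memory block 1 (remaining 42 MB)
269 MB → memory block 5 (remaining 243 MB)
291 MB → memory block 6 (remaining 221 MB)
133 MB → memory block 3 (remaining 9 MB)
319 MB → memory block 7 (remaining 193 MB)
338 MB → memory block 8 (remaining 174 MB)
329 MB → memory block 9 (remaining 183 MB)
290 MB → memory block 10 (remaining 222 MB)
152 MB → memory block 4 (remaining 17 MB)
373 MB → memory block 11 (remaining 139 MB)
376 MB → memory block 12 (remaining 136 MB)
12 memory blocks × 512 MB = 6144 MB; used 4463 MB; unused 1681 MB.

1681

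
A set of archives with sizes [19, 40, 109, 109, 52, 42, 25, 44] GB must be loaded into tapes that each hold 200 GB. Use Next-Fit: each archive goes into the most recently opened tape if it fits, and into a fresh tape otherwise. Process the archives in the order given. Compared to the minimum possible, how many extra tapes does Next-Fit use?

Next-Fit: [19,40,109] [109,52] [42,25,44] → 3 tapes.
Total size 440 GB; any packing needs at least ⌈440/200⌉ = 3 tapes.
So 3 is already optimal.

0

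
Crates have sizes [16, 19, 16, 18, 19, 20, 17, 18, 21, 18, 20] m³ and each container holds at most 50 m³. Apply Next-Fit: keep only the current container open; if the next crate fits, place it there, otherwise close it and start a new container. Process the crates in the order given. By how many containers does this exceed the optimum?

1

Next-Fit: [16,19] [16,18] [19,20] [17,18] [21,18] [20] → 6 containers.
Total size 202 m³; any packing needs at least ⌈202/50⌉ = 5 containers.
An optimal packing achieves that bound: [21,20] [20,19] [19,18] [18,18] [17,16,16] → 5 containers.
Excess: 6 − 5 = 1.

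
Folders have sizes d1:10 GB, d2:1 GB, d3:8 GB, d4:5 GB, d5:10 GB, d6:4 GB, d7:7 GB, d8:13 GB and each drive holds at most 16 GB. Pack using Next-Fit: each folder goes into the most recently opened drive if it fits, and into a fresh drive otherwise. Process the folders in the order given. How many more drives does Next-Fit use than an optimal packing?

Next-Fit: [10,1] [8,5] [10,4] [7] [13] → 5 drives.
Total size 58 GB; any packing needs at least ⌈58/16⌉ = 4 drives.
An optimal packing achieves that bound: [13,1] [10,5] [10,4] [8,7] → 4 drives.
Excess: 5 − 4 = 1.

1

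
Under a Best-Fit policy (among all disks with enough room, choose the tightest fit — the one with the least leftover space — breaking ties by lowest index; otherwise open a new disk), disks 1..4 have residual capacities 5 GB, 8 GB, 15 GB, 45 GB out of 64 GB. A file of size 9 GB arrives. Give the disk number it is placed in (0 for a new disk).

3

Disks with room: disk 3 (15 GB), disk 4 (45 GB).
Tightest fit is disk 3 with 15 GB free.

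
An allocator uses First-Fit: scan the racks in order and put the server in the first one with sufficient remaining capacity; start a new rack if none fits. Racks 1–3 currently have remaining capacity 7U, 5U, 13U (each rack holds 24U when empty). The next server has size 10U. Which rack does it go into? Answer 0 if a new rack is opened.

3

Racks with room: rack 3 (13U).
The first with room is rack 3.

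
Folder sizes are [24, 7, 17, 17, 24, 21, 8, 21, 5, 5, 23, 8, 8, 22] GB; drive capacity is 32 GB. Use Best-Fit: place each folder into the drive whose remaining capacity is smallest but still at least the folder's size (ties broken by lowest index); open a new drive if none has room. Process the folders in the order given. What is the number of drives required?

8

24 GB → drive 1 (remaining 8 GB)
7 GB → drive 1 (remaining 1 GB)
17 GB → drive 2 (remaining 15 GB)
17 GB → drive 3 (remaining 15 GB)
24 GB → drive 4 (remaining 8 GB)
21 GB → drive 5 (remaining 11 GB)
8 GB → drive 4 (remaining 0 GB)
21 GB → drive 6 (remaining 11 GB)
5 GB → drive 5 (remaining 6 GB)
5 GB → drive 5 (remaining 1 GB)
23 GB → drive 7 (remaining 9 GB)
8 GB → drive 7 (remaining 1 GB)
8 GB → drive 6 (remaining 3 GB)
22 GB → drive 8 (remaining 10 GB)
Final drives: [24,7] [17] [17] [24,8] [21,5,5] [21,8] [23,8] [22].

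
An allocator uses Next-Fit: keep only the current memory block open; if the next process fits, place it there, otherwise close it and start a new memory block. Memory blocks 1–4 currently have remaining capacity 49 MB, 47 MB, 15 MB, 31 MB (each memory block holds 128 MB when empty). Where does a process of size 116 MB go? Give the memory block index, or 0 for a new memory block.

Next-Fit only looks at memory block 4, which has 31 MB free.
116 MB does not fit, so a new memory block is opened.

0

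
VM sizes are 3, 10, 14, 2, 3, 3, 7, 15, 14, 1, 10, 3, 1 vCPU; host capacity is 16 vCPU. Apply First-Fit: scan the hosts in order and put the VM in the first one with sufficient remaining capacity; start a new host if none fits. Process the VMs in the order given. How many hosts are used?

6 hosts

3 vCPU → host 1 (remaining 13 vCPU)
10 vCPU → host 1 (remaining 3 vCPU)
14 vCPU → host 2 (remaining 2 vCPU)
2 vCPU → host 1 (remaining 1 vCPU)
3 vCPU → host 3 (remaining 13 vCPU)
3 vCPU → host 3 (remaining 10 vCPU)
7 vCPU → host 3 (remaining 3 vCPU)
15 vCPU → host 4 (remaining 1 vCPU)
14 vCPU → host 5 (remaining 2 vCPU)
1 vCPU → host 1 (remaining 0 vCPU)
10 vCPU → host 6 (remaining 6 vCPU)
3 vCPU → host 3 (remaining 0 vCPU)
1 vCPU → host 2 (remaining 1 vCPU)
Final hosts: [3,10,2,1] [14,1] [3,3,7,3] [15] [14] [10].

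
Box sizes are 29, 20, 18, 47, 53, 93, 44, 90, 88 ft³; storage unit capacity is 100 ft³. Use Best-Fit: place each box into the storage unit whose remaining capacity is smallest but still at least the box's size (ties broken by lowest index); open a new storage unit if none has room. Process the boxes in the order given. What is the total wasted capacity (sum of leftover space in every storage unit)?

118

storage unit 1: place 29 ft³, 71 ft³ left
storage unit 1: place 20 ft³, 51 ft³ left
storage unit 1: place 18 ft³, 33 ft³ left
storage unit 2: place 47 ft³, 53 ft³ left
storage unit 2: place 53 ft³, 0 ft³ left
storage unit 3: place 93 ft³, 7 ft³ left
storage unit 4: place 44 ft³, 56 ft³ left
storage unit 5: place 90 ft³, 10 ft³ left
storage unit 6: place 88 ft³, 12 ft³ left
6 storage units × 100 ft³ = 600 ft³; used 482 ft³; unused 118 ft³.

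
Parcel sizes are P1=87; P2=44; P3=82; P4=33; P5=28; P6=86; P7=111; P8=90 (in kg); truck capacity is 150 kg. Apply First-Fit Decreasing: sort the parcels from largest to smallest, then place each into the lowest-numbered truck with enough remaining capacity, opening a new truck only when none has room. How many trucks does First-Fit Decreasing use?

5

Sorted descending: 111, 90, 87, 86, 82, 44, 33, 28.
Put 111 kg in truck 1; 39 kg remain.
Put 90 kg in truck 2; 60 kg remain.
Put 87 kg in truck 3; 63 kg remain.
Put 86 kg in truck 4; 64 kg remain.
Put 82 kg in truck 5; 68 kg remain.
Put 44 kg in truck 2; 16 kg remain.
Put 33 kg in truck 1; 6 kg remain.
Put 28 kg in truck 3; 35 kg remain.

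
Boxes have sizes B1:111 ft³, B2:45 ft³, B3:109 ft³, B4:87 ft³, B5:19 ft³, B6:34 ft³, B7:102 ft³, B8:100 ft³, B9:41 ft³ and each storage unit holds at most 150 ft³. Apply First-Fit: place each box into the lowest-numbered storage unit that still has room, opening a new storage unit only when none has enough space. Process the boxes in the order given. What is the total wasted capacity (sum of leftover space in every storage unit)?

102

storage unit 1: place B1 (111 ft³), 39 ft³ left
storage unit 2: place B2 (45 ft³), 105 ft³ left
storage unit 3: place B3 (109 ft³), 41 ft³ left
storage unit 2: place B4 (87 ft³), 18 ft³ left
storage unit 1: place B5 (19 ft³), 20 ft³ left
storage unit 3: place B6 (34 ft³), 7 ft³ left
storage unit 4: place B7 (102 ft³), 48 ft³ left
storage unit 5: place B8 (100 ft³), 50 ft³ left
storage unit 4: place B9 (41 ft³), 7 ft³ left
5 storage units × 150 ft³ = 750 ft³; used 648 ft³; unused 102 ft³.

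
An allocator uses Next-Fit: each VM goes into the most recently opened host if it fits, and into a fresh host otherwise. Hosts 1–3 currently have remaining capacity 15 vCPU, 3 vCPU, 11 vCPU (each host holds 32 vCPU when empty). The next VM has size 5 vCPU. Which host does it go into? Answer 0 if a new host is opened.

Next-Fit only looks at host 3, which has 11 vCPU free.
5 vCPU fits there.

3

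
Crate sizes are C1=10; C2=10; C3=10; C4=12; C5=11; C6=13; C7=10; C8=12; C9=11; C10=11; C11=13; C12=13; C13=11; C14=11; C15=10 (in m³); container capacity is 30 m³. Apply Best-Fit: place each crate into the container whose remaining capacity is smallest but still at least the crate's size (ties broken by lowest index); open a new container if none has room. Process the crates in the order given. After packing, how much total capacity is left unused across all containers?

42

C1 (10 m³) → container 1 (remaining 20 m³)
C2 (10 m³) → container 1 (remaining 10 m³)
C3 (10 m³) → container 1 (remaining 0 m³)
C4 (12 m³) → container 2 (remaining 18 m³)
C5 (11 m³) → container 2 (remaining 7 m³)
C6 (13 m³) → container 3 (remaining 17 m³)
C7 (10 m³) → container 3 (remaining 7 m³)
C8 (12 m³) → container 4 (remaining 18 m³)
C9 (11 m³) → container 4 (remaining 7 m³)
C10 (11 m³) → container 5 (remaining 19 m³)
C11 (13 m³) → container 5 (remaining 6 m³)
C12 (13 m³) → container 6 (remaining 17 m³)
C13 (11 m³) → container 6 (remaining 6 m³)
C14 (11 m³) → container 7 (remaining 19 m³)
C15 (10 m³) → container 7 (remaining 9 m³)
7 containers × 30 m³ = 210 m³; used 168 m³; unused 42 m³.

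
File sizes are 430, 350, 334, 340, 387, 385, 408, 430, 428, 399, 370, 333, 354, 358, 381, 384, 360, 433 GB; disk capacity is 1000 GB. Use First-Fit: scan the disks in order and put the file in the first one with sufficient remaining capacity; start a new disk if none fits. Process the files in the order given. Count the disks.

disk 1: place 430 GB, 570 GB left
disk 1: place 350 GB, 220 GB left
disk 2: place 334 GB, 666 GB left
disk 2: place 340 GB, 326 GB left
disk 3: place 387 GB, 613 GB left
disk 3: place 385 GB, 228 GB left
disk 4: place 408 GB, 592 GB left
disk 4: place 430 GB, 162 GB left
disk 5: place 428 GB, 572 GB left
disk 5: place 399 GB, 173 GB left
disk 6: place 370 GB, 630 GB left
disk 6: place 333 GB, 297 GB left
disk 7: place 354 GB, 646 GB left
disk 7: place 358 GB, 288 GB left
disk 8: place 381 GB, 619 GB left
disk 8: place 384 GB, 235 GB left
disk 9: place 360 GB, 640 GB left
disk 9: place 433 GB, 207 GB left

9 disks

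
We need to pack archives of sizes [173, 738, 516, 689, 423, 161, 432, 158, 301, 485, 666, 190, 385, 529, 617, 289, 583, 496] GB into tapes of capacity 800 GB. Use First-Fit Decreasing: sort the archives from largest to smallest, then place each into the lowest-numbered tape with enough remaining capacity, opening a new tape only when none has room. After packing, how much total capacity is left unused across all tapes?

1769

Sorted descending: 738, 689, 666, 617, 583, 529, 516, 496, 485, 432, 423, 385, 301, 289, 190, 173, 161, 158.
Put 738 GB in tape 1; 62 GB remain.
Put 689 GB in tape 2; 111 GB remain.
Put 666 GB in tape 3; 134 GB remain.
Put 617 GB in tape 4; 183 GB remain.
Put 583 GB in tape 5; 217 GB remain.
Put 529 GB in tape 6; 271 GB remain.
Put 516 GB in tape 7; 284 GB remain.
Put 496 GB in tape 8; 304 GB remain.
Put 485 GB in tape 9; 315 GB remain.
Put 432 GB in tape 10; 368 GB remain.
Put 423 GB in tape 11; 377 GB remain.
Put 385 GB in tape 12; 415 GB remain.
Put 301 GB in tape 8; 3 GB remain.
Put 289 GB in tape 9; 26 GB remain.
Put 190 GB in tape 5; 27 GB remain.
Put 173 GB in tape 4; 10 GB remain.
Put 161 GB in tape 6; 110 GB remain.
Put 158 GB in tape 7; 126 GB remain.
12 tapes × 800 GB = 9600 GB; used 7831 GB; unused 1769 GB.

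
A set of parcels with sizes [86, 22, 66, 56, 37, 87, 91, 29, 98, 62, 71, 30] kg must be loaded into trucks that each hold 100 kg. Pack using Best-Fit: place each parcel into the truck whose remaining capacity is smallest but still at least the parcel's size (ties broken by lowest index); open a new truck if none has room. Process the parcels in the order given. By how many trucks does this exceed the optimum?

1

Best-Fit: [86] [22,66] [56,37] [87] [91] [29,62] [98] [71] [30] → 9 trucks.
Total size 735 kg; any packing needs at least ⌈735/100⌉ = 8 trucks.
An optimal packing achieves that bound: [98] [91] [87] [86] [71,29] [66,30] [62,37] [56,22] → 8 trucks.
Excess: 9 − 8 = 1.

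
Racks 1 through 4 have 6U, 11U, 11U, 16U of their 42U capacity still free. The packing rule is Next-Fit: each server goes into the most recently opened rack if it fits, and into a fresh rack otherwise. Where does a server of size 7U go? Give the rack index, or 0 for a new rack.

4

Next-Fit only looks at rack 4, which has 16U free.
7U fits there.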